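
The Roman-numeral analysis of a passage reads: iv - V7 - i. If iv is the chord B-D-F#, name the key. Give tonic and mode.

F# minor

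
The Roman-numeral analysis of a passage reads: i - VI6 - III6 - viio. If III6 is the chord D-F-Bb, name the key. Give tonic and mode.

The chord Bb/D is a major triad rooted on Bb; its label is III6.
If Bb is scale degree 3 and the mode makes that degree carry a major triad, the tonic is G and the mode is minor.

G minor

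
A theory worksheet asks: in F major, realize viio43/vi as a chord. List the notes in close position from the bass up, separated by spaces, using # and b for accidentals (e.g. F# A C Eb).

G Bb C# E

The slash marks an applied leading-tone chord: viio of vi. In F major, vi is D, so the leading tone to it is C#, a half step below.
Building a fully diminished seventh chord on C# gives C#-E-G-Bb.
The figured bass 43 indicates second inversion, placing the fifth (G) in the bass: G-Bb-C#-E.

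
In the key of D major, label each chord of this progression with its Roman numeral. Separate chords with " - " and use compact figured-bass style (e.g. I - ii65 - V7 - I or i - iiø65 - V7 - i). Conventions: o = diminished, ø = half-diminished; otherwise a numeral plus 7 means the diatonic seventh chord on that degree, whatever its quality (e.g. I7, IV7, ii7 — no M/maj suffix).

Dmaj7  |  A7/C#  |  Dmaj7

I7 - V65 - I7

Dmaj7: major seventh chord on D = scale degree 1 → I7.
A7/C# has root A, degree 5 in D major, so V65.
Dmaj7: major seventh chord on D = scale degree 1 → I7.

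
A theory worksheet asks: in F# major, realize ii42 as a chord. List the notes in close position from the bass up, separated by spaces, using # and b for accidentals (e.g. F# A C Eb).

F# G# B D#

In F# major, scale degree 2 is G#, and the diatonic chord built there is a minor seventh chord.
Stacking thirds from G# gives G#-B-D#-F#.
The figured bass 42 indicates third inversion, placing the seventh (F#) in the bass: F#-G#-B-D#.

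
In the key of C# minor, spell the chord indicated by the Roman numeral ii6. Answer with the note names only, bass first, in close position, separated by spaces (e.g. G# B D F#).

F# A# D#

Scale degree 2 in C# minor is D#; here the chord built on it is altered to a minor triad. ii6 is the minor supertonic, borrowed from the parallel major (the Dorian ii).
So the chord is D#-F#-A#, a minor triad.
With the 6 figure the chord is in first inversion; from the bass F# upward in close position it reads F#-A#-D#.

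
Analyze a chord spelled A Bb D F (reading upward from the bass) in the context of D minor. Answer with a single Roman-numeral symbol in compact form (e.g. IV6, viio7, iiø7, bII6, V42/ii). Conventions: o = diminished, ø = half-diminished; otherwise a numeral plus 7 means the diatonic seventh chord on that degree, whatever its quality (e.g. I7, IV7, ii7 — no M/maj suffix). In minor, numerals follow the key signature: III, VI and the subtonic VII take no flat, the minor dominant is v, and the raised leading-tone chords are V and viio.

The pitches Bb-D-F-A form a major seventh chord rooted on Bb.
Bb is scale degree 6 in D minor, and a major seventh chord on that degree is written VI7.
With A in the bass the chord is in third inversion, so the figured bass is 42.

VI42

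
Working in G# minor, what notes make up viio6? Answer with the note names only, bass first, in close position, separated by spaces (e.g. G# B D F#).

A# C# F##

In G# minor, the leading-tone chord is built on the raised seventh degree, F##.
Stacking thirds from F## gives F##-A#-C#.
The figured bass 6 indicates first inversion, placing the third (A#) in the bass: A#-C#-F##.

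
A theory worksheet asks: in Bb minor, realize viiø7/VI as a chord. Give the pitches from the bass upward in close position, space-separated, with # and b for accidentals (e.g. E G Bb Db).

viiø7/VI is a secondary leading-tone chord. The target VI is Gb in Bb minor; the applied chord is rooted a semitone below, on F.
Building a half-diminished seventh chord on F gives F-Ab-Cb-Eb.

F Ab Cb Eb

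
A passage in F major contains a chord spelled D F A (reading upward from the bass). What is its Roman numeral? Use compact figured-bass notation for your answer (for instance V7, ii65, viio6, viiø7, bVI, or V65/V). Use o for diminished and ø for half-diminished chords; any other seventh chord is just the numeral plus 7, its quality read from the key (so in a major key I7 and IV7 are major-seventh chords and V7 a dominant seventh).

vi

Stacked in thirds the chord is D-F-A: a minor triad on D.
D is scale degree 6 in F major, and a minor triad on that degree is written vi.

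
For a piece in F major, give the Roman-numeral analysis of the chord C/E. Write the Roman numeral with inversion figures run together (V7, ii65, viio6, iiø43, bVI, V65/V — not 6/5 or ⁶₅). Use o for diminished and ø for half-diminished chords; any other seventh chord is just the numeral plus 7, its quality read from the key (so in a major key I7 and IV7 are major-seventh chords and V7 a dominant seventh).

Stacked in thirds the chord is C-E-G: a major triad on C.
C is scale degree 5 in F major, and a major triad on that degree is written V.
With E in the bass the chord is in first inversion, so the figured bass is 6.

V6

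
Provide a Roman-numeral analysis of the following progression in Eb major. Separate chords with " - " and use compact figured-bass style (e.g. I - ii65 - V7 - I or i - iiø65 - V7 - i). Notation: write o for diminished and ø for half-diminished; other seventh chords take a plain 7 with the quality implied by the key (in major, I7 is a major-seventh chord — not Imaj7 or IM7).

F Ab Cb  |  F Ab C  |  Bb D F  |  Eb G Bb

F-Ab-Cb: diminished triad on F — chromatic; iio (borrowed from the parallel minor).
F-Ab-C: root F is the supertonic; minor triad there is ii.
Bb-D-F: major triad on Bb = scale degree 5 → V.
Eb-G-Bb: major triad on Eb = scale degree 1 → I.

iio - ii - V - I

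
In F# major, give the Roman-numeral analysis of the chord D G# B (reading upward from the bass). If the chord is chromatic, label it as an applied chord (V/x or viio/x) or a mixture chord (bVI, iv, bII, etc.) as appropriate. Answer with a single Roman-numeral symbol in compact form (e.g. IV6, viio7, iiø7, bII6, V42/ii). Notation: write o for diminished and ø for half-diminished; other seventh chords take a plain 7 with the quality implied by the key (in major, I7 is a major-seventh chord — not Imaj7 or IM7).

iio64

Stacked in thirds the chord is G#-B-D: a diminished triad on G#.
G# is the second degree of F# major. This is the diminished supertonic triad, borrowed from the parallel minor.
With D in the bass the chord is in second inversion, so the figured bass is 64.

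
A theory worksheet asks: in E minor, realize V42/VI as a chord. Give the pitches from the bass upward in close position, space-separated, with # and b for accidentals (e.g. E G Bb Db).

F G B D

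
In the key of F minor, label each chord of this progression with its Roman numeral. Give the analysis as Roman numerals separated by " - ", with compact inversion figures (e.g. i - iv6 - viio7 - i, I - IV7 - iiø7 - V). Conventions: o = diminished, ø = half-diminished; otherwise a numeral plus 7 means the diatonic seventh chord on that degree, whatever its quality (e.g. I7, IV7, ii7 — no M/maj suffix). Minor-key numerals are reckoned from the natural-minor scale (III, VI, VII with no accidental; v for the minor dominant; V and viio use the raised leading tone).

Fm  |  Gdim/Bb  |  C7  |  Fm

i - iio6 - V7 - i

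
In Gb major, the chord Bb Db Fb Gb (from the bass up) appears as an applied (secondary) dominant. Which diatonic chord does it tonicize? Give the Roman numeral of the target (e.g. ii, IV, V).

IV

The chord is a dominant seventh chord on Gb.
A dominant resolves down a perfect fifth: Gb → Cb. In Gb major, Cb is scale degree 4, i.e. IV.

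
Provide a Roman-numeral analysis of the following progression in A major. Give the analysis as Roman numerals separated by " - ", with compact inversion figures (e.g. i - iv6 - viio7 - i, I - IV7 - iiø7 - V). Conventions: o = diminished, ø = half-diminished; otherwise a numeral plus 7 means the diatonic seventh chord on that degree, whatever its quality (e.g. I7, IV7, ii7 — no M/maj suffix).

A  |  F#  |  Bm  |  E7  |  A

I - V/ii - ii - V7 - I

A: major triad on A = scale degree 1 → I.
F# is the secondary dominant of ii (major triad on F#): V/ii.
Bm: minor triad on B = scale degree 2 → ii.
E7 has root E, degree 5 in A major, so V7.
A has root A, degree 1 in A major, so I.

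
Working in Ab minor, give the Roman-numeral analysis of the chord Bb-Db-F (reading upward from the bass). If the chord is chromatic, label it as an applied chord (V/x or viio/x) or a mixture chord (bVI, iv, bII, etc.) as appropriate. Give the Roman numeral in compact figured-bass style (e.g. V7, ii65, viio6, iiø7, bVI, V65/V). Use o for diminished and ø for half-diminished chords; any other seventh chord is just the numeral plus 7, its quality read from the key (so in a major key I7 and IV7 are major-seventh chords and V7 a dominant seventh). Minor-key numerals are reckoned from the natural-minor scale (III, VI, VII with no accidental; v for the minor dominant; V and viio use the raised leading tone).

ii

Stacked in thirds the chord is Bb-Db-F: a minor triad on Bb.
Bb is the second degree of Ab minor. This is the minor supertonic, borrowed from the parallel major (the Dorian ii).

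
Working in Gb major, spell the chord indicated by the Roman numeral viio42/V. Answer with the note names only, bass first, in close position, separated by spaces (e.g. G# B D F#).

The slash marks an applied leading-tone chord: viio of V. In Gb major, V is Db, so the leading tone to it is C, a half step below.
Building a fully diminished seventh chord on C gives C-Eb-Gb-Bbb.
With the 42 figure the chord is in third inversion; from the bass Bbb upward in close position it reads Bbb-C-Eb-Gb.

Bbb C Eb Gb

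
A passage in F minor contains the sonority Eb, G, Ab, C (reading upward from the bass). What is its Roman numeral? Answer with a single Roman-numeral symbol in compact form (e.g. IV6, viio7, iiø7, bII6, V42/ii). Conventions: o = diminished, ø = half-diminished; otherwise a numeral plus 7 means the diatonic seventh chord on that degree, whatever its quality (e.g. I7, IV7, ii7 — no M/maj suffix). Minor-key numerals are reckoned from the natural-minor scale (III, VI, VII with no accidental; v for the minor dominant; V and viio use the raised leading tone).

The pitches Ab-C-Eb-G form a major seventh chord rooted on Ab.
Ab is scale degree 3 in F minor, and a major seventh chord on that degree is written III7.
With Eb in the bass the chord is in second inversion, so the figured bass is 43.

III43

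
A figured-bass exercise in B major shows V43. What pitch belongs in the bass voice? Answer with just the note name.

V in B major has root F#; the chord is F#-A#-C#-E.
The figure 43 means second inversion — the fifth is in the bass.

C#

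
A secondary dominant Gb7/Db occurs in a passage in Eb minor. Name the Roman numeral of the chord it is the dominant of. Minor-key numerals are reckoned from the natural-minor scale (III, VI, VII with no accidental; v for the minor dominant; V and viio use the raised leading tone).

VI

The chord is a dominant seventh chord on Gb.
A dominant resolves down a perfect fifth: Gb → Cb. In Eb minor, Cb is scale degree 6, i.e. VI.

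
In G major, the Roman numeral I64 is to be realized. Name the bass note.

D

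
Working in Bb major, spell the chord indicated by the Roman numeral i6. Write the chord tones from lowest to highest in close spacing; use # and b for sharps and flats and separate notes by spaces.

i6 is the minor tonic, borrowed from the parallel minor. In Bb major that root is Bb.
So the chord is Bb-Db-F.
The figured bass 6 indicates first inversion, placing the third (Db) in the bass: Db-F-Bb.

Db F Bb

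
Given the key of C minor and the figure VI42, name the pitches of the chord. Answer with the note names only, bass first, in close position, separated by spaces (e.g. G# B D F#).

G Ab C Eb

The numeral's case and figure indicate a major seventh chord. In C minor its root, the sixth degree, is Ab.
Stacking thirds from Ab gives Ab-C-Eb-G.
The figured bass 42 indicates third inversion, placing the seventh (G) in the bass: G-Ab-C-Eb.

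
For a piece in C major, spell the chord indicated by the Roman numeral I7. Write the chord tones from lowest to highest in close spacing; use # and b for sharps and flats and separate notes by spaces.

The numeral's case and figure indicate a major seventh chord. In C major its root, the first degree, is C.
Stacking thirds from C gives C-E-G-B.

C E G B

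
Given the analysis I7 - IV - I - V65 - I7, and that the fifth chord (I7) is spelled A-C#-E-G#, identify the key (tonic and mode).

A major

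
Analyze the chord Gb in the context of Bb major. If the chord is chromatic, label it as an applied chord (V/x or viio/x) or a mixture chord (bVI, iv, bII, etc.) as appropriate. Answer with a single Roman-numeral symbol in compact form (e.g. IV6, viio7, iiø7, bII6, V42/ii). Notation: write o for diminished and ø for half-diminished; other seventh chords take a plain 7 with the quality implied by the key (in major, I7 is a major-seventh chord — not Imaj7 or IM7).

Stacked in thirds the chord is Gb-Bb-Db: a major triad on Gb.
Gb is the lowered sixth degree of Bb major (diatonic 6 would be G). This is a major triad on the lowered sixth degree, borrowed from the parallel minor.

bVI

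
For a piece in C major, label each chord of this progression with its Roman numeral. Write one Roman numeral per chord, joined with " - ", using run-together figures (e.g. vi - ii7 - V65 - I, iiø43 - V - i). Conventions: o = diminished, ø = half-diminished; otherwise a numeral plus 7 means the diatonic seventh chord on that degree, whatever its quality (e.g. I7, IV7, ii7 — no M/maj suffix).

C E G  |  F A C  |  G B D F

I - IV - V7

C-E-G has root C, degree 1 in C major, so I.
F-A-C: root F is the subdominant; major triad there is IV.
G-B-D-F: root G is the dominant; dominant seventh chord there is V7.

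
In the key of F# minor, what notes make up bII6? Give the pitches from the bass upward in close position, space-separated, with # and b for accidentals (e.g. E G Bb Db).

B D G

bII6 is the Neapolitan sixth — a major triad on the lowered second degree, here in its customary first inversion. In F# minor that root is G.
So the chord is G-B-D, a major triad.
With the 6 figure the chord is in first inversion; from the bass B upward in close position it reads B-D-G.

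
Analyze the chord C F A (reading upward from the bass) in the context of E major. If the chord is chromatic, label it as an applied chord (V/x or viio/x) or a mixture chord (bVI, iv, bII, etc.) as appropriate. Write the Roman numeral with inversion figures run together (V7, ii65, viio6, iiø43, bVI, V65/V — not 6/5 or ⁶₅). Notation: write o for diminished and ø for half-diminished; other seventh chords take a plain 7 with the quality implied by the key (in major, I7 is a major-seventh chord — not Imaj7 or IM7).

bII64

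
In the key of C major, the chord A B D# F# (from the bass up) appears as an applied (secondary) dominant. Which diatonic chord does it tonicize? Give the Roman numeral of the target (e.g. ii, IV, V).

iii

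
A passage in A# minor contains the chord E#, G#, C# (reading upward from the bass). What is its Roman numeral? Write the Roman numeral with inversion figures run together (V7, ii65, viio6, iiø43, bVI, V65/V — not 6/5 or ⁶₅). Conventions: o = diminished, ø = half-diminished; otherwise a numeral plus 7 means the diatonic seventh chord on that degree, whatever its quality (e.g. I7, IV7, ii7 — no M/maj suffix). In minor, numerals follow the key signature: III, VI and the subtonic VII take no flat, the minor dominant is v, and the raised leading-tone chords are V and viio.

III6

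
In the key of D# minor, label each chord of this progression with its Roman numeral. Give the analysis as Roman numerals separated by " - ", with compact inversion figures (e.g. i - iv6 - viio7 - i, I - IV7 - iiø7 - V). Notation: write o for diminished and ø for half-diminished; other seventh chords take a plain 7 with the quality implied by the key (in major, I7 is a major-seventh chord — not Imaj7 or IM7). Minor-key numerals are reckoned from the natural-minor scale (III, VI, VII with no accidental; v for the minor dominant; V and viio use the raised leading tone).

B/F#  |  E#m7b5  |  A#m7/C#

B/F#: major triad on B = scale degree 6 → VI64.
E#m7b5: half-diminished seventh chord on E# = scale degree 2 → iiø7.
A#m7/C#: minor seventh chord on A# = scale degree 5 → v65.

VI64 - iiø7 - v65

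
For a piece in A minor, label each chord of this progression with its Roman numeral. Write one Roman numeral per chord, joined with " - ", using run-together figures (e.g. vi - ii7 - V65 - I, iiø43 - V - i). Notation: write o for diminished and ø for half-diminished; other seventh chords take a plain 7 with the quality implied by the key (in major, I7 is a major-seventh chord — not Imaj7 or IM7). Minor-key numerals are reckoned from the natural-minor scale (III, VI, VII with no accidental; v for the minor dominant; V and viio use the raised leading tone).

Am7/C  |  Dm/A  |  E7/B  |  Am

Am7/C: minor seventh chord on A = scale degree 1 → i65.
Dm/A has root D, degree 4 in A minor, so iv64.
E7/B has root E, degree 5 in A minor, so V43.
Am has root A, degree 1 in A minor, so i.

i65 - iv64 - V43 - i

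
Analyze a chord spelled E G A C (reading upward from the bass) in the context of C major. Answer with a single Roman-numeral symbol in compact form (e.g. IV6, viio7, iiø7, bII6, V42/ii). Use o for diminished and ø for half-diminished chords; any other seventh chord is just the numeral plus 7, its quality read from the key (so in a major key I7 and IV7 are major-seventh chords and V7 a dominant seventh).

vi43

Stacked in thirds the chord is A-C-E-G: a minor seventh chord on A.
In C major, A is the submediant; the diatonic minor seventh chord there is vi7.
With E in the bass the chord is in second inversion, so the figured bass is 43.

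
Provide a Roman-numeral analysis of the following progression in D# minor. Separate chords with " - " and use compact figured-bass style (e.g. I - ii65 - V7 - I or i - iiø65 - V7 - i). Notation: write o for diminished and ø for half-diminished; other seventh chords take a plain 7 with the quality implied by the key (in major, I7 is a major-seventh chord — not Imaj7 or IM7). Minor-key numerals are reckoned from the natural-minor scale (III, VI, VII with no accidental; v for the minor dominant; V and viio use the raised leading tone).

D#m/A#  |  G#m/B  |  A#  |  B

D#m/A# has root D#, degree 1 in D# minor, so i64.
G#m/B has root G#, degree 4 in D# minor, so iv6.
A#: root A# is the dominant; major triad there is V.
B: major triad on B = scale degree 6 → VI.

i64 - iv6 - V - VI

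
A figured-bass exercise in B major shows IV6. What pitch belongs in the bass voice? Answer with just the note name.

IV in B major has root E; the chord is E-G#-B.
The figure 6 means first inversion — the third is in the bass.

G#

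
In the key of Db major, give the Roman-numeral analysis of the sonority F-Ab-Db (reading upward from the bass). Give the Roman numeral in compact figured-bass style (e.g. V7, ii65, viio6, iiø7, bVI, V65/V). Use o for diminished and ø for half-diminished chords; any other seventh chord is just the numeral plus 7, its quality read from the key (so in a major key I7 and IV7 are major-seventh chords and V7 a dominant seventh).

I6

The pitches Db-F-Ab form a major triad rooted on Db.
In Db major, Db is the tonic; the diatonic major triad there is I.
With F in the bass the chord is in first inversion, so the figured bass is 6.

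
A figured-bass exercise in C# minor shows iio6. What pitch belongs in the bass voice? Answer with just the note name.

F#

iio in C# minor has root D#; the chord is D#-F#-A.
The figure 6 means first inversion — the third is in the bass.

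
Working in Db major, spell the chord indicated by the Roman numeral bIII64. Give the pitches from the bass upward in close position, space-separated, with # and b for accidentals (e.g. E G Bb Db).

Cb Fb Ab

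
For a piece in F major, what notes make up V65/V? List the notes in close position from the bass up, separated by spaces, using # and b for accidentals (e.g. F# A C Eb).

V65/V is a secondary dominant — the dominant seventh of V. V in F major is C, so the applied chord's root is G, a perfect fifth above.
Building a dominant seventh chord on G gives G-B-D-F.
With the 65 figure the chord is in first inversion; from the bass B upward in close position it reads B-D-F-G.

B D F G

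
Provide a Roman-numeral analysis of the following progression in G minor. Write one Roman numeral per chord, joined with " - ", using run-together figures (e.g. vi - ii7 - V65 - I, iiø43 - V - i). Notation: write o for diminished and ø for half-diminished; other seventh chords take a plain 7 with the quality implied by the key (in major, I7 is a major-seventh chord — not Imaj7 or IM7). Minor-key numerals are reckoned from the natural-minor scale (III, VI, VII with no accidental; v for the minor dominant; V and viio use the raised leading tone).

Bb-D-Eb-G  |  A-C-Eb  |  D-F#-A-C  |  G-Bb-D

VI43 - iio - V7 - i

Bb-D-Eb-G: major seventh chord on Eb = scale degree 6 → VI43.
A-C-Eb: diminished triad on A = scale degree 2 → iio.
D-F#-A-C: dominant seventh chord on D = scale degree 5 → V7.
G-Bb-D: minor triad on G = scale degree 1 → i.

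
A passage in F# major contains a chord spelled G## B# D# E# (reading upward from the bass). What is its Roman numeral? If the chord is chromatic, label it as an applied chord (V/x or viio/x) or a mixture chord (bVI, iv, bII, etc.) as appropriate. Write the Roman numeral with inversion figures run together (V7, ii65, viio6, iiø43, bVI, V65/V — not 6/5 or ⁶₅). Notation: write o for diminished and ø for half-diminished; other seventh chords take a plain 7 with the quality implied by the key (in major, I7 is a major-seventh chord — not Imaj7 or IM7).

The pitches E#-G##-B#-D# form a dominant seventh chord rooted on E#.
E# is not a diatonic chord root with this quality in F# major, but it lies a perfect fifth above A# (iii), so the chord functions as an applied dominant of iii.
With G## in the bass the chord is in first inversion, so the figured bass is 65.

V65/iii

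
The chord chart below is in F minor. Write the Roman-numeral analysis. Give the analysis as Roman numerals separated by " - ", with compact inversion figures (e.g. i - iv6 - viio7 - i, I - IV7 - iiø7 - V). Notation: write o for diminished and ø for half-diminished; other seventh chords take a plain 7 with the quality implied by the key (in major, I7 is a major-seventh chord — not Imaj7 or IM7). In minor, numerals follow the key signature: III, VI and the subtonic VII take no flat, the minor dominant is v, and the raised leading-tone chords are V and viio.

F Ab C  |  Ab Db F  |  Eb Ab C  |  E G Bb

i - VI64 - III64 - viio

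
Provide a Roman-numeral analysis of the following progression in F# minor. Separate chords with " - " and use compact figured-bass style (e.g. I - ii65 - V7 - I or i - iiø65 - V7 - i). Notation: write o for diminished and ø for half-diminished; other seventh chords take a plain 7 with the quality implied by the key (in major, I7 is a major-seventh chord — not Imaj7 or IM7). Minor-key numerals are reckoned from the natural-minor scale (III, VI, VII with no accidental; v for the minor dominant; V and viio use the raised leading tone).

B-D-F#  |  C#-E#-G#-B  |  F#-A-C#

B-D-F# has root B, degree 4 in F# minor, so iv.
C#-E#-G#-B: root C# is the dominant; dominant seventh chord there is V7.
F#-A-C#: root F# is the tonic; minor triad there is i.

iv - V7 - i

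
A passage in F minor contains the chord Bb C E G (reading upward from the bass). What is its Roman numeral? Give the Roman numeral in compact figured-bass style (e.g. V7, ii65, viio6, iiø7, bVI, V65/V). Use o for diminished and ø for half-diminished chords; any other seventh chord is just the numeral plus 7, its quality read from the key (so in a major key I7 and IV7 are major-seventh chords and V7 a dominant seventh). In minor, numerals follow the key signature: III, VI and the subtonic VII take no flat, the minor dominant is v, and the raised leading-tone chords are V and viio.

V42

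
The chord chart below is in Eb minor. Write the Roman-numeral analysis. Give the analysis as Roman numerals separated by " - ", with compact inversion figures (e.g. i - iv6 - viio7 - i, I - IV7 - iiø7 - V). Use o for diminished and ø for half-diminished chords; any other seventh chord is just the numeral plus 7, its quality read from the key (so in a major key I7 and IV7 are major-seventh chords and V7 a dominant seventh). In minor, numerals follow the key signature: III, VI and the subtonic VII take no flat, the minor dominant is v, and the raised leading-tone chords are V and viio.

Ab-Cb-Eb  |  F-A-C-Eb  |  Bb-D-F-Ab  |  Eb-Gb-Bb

Ab-Cb-Eb: root Ab is the subdominant; minor triad there is iv.
F-A-C-Eb is the secondary dominant of V (dominant seventh chord on F): V7/V.
Bb-D-F-Ab: root Bb is the dominant; dominant seventh chord there is V7.
Eb-Gb-Bb has root Eb, degree 1 in Eb minor, so i.

iv - V7/V - V7 - i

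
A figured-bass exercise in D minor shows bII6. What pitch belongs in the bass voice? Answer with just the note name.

G

bII in D minor has root Eb; the chord is Eb-G-Bb.
The figure 6 means first inversion — the third is in the bass.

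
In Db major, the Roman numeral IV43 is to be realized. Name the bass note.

IV in Db major has root Gb; the chord is Gb-Bb-Db-F.
The figure 43 means second inversion — the fifth is in the bass.

Db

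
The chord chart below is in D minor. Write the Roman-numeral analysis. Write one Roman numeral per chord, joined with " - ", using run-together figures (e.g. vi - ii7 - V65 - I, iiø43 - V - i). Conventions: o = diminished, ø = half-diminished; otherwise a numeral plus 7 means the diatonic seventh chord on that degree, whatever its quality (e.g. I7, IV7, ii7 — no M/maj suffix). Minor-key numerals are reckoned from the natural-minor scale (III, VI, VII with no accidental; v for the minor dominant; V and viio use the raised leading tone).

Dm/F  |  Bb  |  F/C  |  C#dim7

i6 - VI - III64 - viio7

Dm/F: minor triad on D = scale degree 1 → i6.
Bb has root Bb, degree 6 in D minor, so VI.
F/C: root F is the mediant; major triad there is III64.
C#dim7: fully diminished seventh chord on C# = scale degree 7 → viio7.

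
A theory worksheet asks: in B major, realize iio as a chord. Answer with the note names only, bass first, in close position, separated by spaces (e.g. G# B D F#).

C# E G

Scale degree 2 in B major is C#; here the chord built on it is altered to a diminished triad. iio is the diminished supertonic triad, borrowed from the parallel minor.
So the chord is C#-E-G.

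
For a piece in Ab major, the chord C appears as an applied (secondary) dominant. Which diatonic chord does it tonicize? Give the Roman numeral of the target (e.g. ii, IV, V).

vi

The chord is a major triad on C.
A dominant resolves down a perfect fifth: C → F. In Ab major, F is scale degree 6, i.e. vi.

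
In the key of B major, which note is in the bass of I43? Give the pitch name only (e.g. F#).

F#

I in B major has root B; the chord is B-D#-F#-A#.
The figure 43 means second inversion — the fifth is in the bass.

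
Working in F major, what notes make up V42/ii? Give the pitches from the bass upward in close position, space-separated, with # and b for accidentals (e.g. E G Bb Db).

C D F# A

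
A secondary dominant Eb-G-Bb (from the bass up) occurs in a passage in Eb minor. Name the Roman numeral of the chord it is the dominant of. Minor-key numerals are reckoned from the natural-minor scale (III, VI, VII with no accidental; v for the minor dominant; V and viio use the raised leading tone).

iv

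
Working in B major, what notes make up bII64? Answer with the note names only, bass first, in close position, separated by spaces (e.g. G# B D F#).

Scale degree 2 in B major is C#; lowering it a half step gives C. bII64 is the Neapolitan chord — a major triad on the lowered second degree.
So the chord is C-E-G, a major triad.
The figured bass 64 indicates second inversion, placing the fifth (G) in the bass: G-C-E.

G C E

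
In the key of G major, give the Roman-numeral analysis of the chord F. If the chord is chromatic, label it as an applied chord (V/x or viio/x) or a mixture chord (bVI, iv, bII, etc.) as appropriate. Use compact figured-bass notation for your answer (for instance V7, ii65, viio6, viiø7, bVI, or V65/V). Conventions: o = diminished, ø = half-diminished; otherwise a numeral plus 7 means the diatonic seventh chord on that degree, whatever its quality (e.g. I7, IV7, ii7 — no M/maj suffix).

bVII

The pitches F-A-C form a major triad rooted on F.
F is the lowered seventh degree of G major (diatonic 7 would be F#). This is a major triad on the lowered seventh degree (the subtonic), borrowed from the parallel minor.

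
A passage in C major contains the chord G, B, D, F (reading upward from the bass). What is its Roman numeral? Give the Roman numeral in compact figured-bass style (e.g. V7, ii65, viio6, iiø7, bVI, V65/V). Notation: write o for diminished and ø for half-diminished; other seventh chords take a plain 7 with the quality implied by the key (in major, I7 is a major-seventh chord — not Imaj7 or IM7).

V7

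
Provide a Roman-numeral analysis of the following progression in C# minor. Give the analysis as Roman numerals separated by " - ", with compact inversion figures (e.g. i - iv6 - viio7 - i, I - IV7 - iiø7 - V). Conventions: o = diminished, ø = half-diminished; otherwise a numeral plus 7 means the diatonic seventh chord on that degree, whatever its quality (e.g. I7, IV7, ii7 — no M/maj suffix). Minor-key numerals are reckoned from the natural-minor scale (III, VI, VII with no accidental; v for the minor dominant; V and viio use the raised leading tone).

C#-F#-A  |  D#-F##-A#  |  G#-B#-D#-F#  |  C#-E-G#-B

C#-F#-A: minor triad on F# = scale degree 4 → iv64.
D#-F##-A#: chromatic; D# is V of V, so V/V.
G#-B#-D#-F#: root G# is the dominant; dominant seventh chord there is V7.
C#-E-G#-B: minor seventh chord on C# = scale degree 1 → i7.

iv64 - V/V - V7 - i7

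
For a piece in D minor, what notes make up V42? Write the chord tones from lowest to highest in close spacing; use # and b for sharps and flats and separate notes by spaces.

G A C# E

In D minor, the fifth degree is A. The dominant is major (leading tone raised), so V is a dominant seventh chord.
Stacking thirds from A gives A-C#-E-G.
The figured bass 42 indicates third inversion, placing the seventh (G) in the bass: G-A-C#-E.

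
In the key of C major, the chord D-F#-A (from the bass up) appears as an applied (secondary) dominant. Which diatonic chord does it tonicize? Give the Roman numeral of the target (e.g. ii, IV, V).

The chord is a major triad on D.
A dominant resolves down a perfect fifth: D → G. In C major, G is scale degree 5, i.e. V.

V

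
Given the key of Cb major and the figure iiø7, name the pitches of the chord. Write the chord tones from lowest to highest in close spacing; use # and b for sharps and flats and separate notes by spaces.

Db Fb Abb Cb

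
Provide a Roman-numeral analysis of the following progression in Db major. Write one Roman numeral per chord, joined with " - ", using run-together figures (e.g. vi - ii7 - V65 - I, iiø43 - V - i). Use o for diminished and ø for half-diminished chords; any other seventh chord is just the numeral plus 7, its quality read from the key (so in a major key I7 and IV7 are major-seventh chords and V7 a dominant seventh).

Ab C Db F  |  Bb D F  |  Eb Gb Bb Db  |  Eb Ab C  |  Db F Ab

I43 - V/ii - ii7 - V64 - I

Ab-C-Db-F: root Db is the tonic; major seventh chord there is I43.
Bb-D-F: chromatic; Bb is V of ii, so V/ii.
Eb-Gb-Bb-Db: minor seventh chord on Eb = scale degree 2 → ii7.
Eb-Ab-C: root Ab is the dominant; major triad there is V64.
Db-F-Ab: root Db is the tonic; major triad there is I.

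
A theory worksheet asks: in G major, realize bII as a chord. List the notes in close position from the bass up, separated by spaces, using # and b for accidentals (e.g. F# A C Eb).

Ab C Eb

bII is the Neapolitan chord — a major triad on the lowered second degree. In G major that root is Ab.
So the chord is Ab-C-Eb, a major triad.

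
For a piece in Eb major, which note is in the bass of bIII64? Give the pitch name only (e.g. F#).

Db

bIII in Eb major has root Gb; the chord is Gb-Bb-Db.
The figure 64 means second inversion — the fifth is in the bass.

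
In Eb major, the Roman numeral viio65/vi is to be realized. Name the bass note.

The applied chord viio65/vi is rooted on B: B-D-F-Ab.
The figure 65 means first inversion — the third is in the bass.

D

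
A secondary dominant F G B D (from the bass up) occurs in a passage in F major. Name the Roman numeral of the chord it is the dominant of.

The chord is a dominant seventh chord on G.
A dominant resolves down a perfect fifth: G → C. In F major, C is scale degree 5, i.e. V.

V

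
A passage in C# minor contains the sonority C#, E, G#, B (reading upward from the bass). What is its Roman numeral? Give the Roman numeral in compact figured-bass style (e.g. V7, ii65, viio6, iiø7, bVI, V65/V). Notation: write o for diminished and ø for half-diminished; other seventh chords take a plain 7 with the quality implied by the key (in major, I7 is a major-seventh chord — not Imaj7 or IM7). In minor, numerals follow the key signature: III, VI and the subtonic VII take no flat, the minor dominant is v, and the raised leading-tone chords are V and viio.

The pitches C#-E-G#-B form a minor seventh chord rooted on C#.
In C# minor, C# is the tonic; the diatonic minor seventh chord there is i7.

i7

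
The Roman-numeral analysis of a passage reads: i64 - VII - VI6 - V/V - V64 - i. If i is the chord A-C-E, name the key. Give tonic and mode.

A minor

The anchor chord is a minor triad on A, labeled i.
If A is scale degree 1 and the mode makes that degree carry a minor triad, the tonic is A and the mode is minor.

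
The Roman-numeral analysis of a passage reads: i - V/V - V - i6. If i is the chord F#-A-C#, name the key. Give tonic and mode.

i is given as F#-A-C# — a minor triad with root F#.
If F# is scale degree 1 and the mode makes that degree carry a minor triad, the tonic is F# and the mode is minor.

F# minor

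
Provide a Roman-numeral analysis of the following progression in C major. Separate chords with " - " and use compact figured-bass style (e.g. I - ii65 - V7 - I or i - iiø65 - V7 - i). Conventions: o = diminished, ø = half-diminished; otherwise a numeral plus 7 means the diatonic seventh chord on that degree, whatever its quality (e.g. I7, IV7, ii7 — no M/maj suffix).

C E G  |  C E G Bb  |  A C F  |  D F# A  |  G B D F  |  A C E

C-E-G: major triad on C = scale degree 1 → I.
C-E-G-Bb is the secondary dominant of IV (dominant seventh chord on C): V7/IV.
A-C-F: major triad on F = scale degree 4 → IV6.
D-F#-A is the secondary dominant of V (major triad on D): V/V.
G-B-D-F: dominant seventh chord on G = scale degree 5 → V7.
A-C-E: root A is the submediant; minor triad there is vi.

I - V7/IV - IV6 - V/V - V7 - vi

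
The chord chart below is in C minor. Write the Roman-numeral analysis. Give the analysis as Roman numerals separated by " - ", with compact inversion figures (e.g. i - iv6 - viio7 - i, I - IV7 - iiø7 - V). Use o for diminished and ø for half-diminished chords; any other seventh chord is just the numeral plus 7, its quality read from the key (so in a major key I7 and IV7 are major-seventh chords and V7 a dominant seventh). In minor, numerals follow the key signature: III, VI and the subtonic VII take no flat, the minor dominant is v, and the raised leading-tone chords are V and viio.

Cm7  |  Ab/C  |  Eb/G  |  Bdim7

i7 - VI6 - III6 - viio7

Cm7: minor seventh chord on C = scale degree 1 → i7.
Ab/C has root Ab, degree 6 in C minor, so VI6.
Eb/G: root Eb is the mediant; major triad there is III6.
Bdim7: root B is the leading tone; fully diminished seventh chord there is viio7.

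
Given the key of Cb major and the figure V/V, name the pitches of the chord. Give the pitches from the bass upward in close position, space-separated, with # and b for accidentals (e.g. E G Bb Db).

Db F Ab

V/V is a secondary dominant — the dominant triad of V. V in Cb major is Gb, so the applied chord's root is Db, a perfect fifth above.
Building a major triad on Db gives Db-F-Ab.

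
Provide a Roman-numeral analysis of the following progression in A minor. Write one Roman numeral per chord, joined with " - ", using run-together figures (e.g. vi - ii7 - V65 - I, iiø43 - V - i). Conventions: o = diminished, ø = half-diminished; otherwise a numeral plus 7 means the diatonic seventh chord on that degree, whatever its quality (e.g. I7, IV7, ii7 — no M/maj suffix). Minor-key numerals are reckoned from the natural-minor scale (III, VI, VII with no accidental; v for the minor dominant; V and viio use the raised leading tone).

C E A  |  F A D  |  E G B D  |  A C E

i6 - iv6 - v7 - i

C-E-A: root A is the tonic; minor triad there is i6.
F-A-D: root D is the subdominant; minor triad there is iv6.
E-G-B-D: root E is the dominant; minor seventh chord there is v7.
A-C-E: minor triad on A = scale degree 1 → i.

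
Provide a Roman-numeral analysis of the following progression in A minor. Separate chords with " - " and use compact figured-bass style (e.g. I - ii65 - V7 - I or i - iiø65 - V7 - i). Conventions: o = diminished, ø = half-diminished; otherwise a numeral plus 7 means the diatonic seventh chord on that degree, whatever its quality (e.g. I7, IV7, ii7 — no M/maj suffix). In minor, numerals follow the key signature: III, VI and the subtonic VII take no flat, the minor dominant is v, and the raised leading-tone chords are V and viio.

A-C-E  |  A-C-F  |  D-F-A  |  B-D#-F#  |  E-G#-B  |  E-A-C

i - VI6 - iv - V/V - V - i64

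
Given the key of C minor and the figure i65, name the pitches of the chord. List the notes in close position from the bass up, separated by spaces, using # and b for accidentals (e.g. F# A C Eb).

In C minor, the first degree is C, and the diatonic chord built there is a minor seventh chord.
Stacking thirds from C gives C-Eb-G-Bb.
With the 65 figure the chord is in first inversion; from the bass Eb upward in close position it reads Eb-G-Bb-C.

Eb G Bb C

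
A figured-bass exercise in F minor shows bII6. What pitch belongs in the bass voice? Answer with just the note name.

Bb

bII in F minor has root Gb; the chord is Gb-Bb-Db.
The figure 6 means first inversion — the third is in the bass.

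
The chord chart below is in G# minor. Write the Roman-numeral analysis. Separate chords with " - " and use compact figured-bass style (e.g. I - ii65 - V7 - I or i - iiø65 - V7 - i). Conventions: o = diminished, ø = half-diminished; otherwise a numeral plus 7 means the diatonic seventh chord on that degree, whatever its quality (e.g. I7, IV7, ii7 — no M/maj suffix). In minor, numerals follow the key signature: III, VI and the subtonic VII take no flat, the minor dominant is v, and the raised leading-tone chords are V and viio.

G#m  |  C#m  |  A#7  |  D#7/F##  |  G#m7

i - iv - V7/V - V65 - i7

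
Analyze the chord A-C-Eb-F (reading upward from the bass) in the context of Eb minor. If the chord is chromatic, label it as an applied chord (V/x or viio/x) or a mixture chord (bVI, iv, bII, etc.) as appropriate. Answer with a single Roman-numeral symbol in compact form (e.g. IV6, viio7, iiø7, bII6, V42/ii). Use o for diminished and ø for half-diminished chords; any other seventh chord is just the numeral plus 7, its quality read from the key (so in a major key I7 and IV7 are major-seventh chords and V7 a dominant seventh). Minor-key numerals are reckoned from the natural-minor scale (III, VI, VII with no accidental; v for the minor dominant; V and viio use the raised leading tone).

V65/V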